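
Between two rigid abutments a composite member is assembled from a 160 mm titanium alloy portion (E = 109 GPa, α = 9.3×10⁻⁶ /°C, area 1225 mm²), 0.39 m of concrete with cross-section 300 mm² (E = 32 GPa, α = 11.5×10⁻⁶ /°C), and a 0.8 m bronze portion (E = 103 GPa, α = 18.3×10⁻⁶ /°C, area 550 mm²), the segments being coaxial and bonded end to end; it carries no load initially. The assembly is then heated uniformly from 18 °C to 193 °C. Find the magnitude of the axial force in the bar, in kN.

P ≈ 64.5 kN (compressive)

If the supports were absent, the total length change would be Σ αᵢΔT Lᵢ = 9.3×10⁻⁶×175×160 + 11.5×10⁻⁶×175×390 + 18.3×10⁻⁶×175×800 = 3.607 mm.
Since the ends are fixed, an axial force P builds up, equal in every segment, with P · Σ Lᵢ/(AᵢEᵢ) = δ_free.
The series flexibility is Σ Lᵢ/(AᵢEᵢ) = 160/(1225×109×10³) + 390/(300×32×10³) + 800/(550×103×10³) = 5.595×10⁻⁵ mm/N.
Hence P = δ_free / Σ(L/AE) = 3.607/5.595×10⁻⁵ = 64.48 kN (compressive).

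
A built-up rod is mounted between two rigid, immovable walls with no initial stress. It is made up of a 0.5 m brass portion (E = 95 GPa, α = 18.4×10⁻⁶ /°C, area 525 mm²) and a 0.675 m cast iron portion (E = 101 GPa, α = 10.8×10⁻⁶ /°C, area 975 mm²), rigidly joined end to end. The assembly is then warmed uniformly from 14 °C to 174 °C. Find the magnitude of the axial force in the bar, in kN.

Free thermal expansion of the whole bar: Σ αᵢΔT Lᵢ = 18.4×10⁻⁶×160×500 + 10.8×10⁻⁶×160×675 = 2.638 mm.
The rigid supports impose zero overall length change; the single axial force P common to all segments must satisfy P Σ Lᵢ/(AᵢEᵢ) = δ_free.
The series flexibility is Σ Lᵢ/(AᵢEᵢ) = 500/(525×95×10³) + 675/(975×101×10³) = 1.688×10⁻⁵ mm/N.
Hence P = δ_free / Σ(L/AE) = 2.638/1.688×10⁻⁵ = 156.3 kN (compressive).

P ≈ 156 kN (compressive)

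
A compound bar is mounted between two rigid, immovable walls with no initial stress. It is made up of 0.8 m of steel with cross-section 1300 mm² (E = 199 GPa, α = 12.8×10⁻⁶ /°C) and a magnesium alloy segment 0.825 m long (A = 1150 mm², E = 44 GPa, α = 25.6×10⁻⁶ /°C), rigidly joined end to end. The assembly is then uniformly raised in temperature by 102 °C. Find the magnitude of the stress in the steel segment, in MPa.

Free thermal expansion of the whole bar: Σ αᵢΔT Lᵢ = 12.8×10⁻⁶×102×800 + 25.6×10⁻⁶×102×825 = 3.199 mm.
Since the ends are fixed, an axial force P builds up, equal in every segment, with P · Σ Lᵢ/(AᵢEᵢ) = δ_free.
Σ Lᵢ/(AᵢEᵢ) = 800/(1300×199×10³) + 825/(1150×44×10³) = 1.94×10⁻⁵ mm/N.
Hence P = δ_free / Σ(L/AE) = 3.199/1.94×10⁻⁵ = 164.9 kN (compressive).
σ_{steel} = P / A = 164900 / 1300 = 126.9 MPa.

σ ≈ 127 MPa (compressive)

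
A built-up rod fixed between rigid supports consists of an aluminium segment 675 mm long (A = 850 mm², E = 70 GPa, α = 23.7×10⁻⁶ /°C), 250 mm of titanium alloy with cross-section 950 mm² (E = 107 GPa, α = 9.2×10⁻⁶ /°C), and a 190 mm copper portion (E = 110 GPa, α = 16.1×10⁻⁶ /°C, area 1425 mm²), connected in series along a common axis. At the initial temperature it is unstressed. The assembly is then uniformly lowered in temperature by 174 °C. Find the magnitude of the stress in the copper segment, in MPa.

σ ≈ 174 MPa (tensile)

With the walls removed the bar would change length by δ_free = Σ αᵢΔT Lᵢ = 23.7×10⁻⁶×174×675 + 9.2×10⁻⁶×174×250 + 16.1×10⁻⁶×174×190 = 3.716 mm.
The walls prevent any net length change, so an axial force P (same in every segment) develops. Compatibility: P · Σ Lᵢ/(AᵢEᵢ) = δ_free.
Σ Lᵢ/(AᵢEᵢ) = 675/(850×70×10³) + 250/(950×107×10³) + 190/(1425×110×10³) = 1.502×10⁻⁵ mm/N.
P = 3.716 / 1.502×10⁻⁵ = 247500 N = 247.5 kN, tensile.
σ_{copper} = P / A = 247500 / 1425 = 173.7 MPa.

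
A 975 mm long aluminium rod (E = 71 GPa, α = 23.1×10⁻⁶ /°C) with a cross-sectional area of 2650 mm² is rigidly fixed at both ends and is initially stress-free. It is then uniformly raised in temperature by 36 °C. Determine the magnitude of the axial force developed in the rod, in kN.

The ends cannot move, so σ = EαΔT = 71×10³ × 23.1×10⁻⁶ × 36 = 59.04 MPa.
Axial force P = σA = 59.04 × 2650 = 156500 N = 156.5 kN, compressive.

P ≈ 156 kN (compressive)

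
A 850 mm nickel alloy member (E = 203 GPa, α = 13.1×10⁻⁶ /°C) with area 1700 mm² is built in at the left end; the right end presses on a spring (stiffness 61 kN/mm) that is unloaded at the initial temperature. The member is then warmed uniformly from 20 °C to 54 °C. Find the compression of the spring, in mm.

If the spring were absent the member would lengthen by αΔT L = 13.1×10⁻⁶ × 34 × 850 = 0.3786 mm.
With a force P in the spring, the elastic change of the member is PL/(AE) and that of the spring is P/k; compatibility requires their sum to equal δ_free.
So P = δ_free / [L/(AE) + 1/k] = 0.3786 / [ 850/(1700×203×10³) + 1/(61×10³) ].
P = 0.3786 / 1.886×10⁻⁵ = 20080 N.
Spring compression = P/k = 20080/(61×10³) = 0.3291 mm.

δ ≈ 0.329 mm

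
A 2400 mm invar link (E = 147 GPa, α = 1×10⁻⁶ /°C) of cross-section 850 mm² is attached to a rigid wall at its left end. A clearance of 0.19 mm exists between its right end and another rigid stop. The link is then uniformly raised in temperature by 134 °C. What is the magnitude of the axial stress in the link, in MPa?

σ ≈ 8.06 MPa (compressive)

Free thermal elongation = αΔT L = 1×10⁻⁶ × 134 × 2400 = 0.3216 mm.
The gap closes (δ_free > 0.19 mm) and the wall then resists a further 0.3216 − 0.19 = 0.1316 mm of expansion.
That suppressed elongation corresponds to σ = E·Δ/L = 147×10³ × 0.1316/2400 = 8.061 MPa.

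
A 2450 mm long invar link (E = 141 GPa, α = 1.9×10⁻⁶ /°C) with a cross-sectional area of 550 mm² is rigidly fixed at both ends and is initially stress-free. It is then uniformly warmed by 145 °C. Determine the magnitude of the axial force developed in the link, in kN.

P ≈ 21.4 kN (compressive)

Full restraint means ε = 0, so the stress is σ = EαΔT = 141×10³ × 1.9×10⁻⁶ × 145 = 38.85 MPa.
Then P = σA = 38.85 × 550 mm² = 21.37 kN, compressive.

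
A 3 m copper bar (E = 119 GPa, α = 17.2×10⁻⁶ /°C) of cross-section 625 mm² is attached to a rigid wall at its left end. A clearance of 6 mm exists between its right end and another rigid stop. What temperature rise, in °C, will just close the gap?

ΔT ≈ 116 °C

The gap closes when αΔT L = 6 mm, since the bar is still unstressed at that instant.
ΔT = 6 / (17.2×10⁻⁶ × 3000) = 116.3 °C.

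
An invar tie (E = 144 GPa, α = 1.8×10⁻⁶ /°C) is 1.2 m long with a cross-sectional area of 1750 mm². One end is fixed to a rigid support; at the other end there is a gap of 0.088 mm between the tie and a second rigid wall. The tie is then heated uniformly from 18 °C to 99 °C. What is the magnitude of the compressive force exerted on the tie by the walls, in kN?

If the wall were absent the tie would grow by αΔT L = 1.8×10⁻⁶ × 81 × 1200 = 0.175 mm.
After closing the 0.088 mm clearance, 0.175 − 0.088 = 0.08696 mm of expansion remains to be suppressed by the wall.
That suppressed elongation corresponds to σ = E·Δ/L = 144×10³ × 0.08696/1200 = 10.44 MPa.
P = σA = 10.44 × 1750 = 18.26 kN.

P ≈ 18.3 kN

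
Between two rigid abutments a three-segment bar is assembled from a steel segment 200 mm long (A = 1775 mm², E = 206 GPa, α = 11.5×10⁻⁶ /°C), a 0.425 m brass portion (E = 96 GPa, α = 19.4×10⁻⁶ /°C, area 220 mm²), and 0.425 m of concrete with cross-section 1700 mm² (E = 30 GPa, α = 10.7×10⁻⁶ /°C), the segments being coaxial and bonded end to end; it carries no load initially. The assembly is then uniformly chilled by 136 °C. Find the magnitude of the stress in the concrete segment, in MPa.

If the supports were absent, the total length change would be Σ αᵢΔT Lᵢ = 11.5×10⁻⁶×136×200 + 19.4×10⁻⁶×136×425 + 10.7×10⁻⁶×136×425 = 2.053 mm.
The walls prevent any net length change, so an axial force P (same in every segment) develops. Compatibility: P · Σ Lᵢ/(AᵢEᵢ) = δ_free.
Σ Lᵢ/(AᵢEᵢ) = 200/(1775×206×10³) + 425/(220×96×10³) + 425/(1700×30×10³) = 2.9×10⁻⁵ mm/N.
So P = 2.053 / 2.9×10⁻⁵ = 70.77 kN, tensile.
σ_{concrete} = P / A = 70770 / 1700 = 41.63 MPa.

σ ≈ 41.6 MPa (tensile)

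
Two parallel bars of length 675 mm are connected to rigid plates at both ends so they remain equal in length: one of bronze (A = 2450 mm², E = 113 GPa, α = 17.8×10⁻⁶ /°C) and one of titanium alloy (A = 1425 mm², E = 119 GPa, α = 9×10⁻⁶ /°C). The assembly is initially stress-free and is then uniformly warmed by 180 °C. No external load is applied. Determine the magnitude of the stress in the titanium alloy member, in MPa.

σ ≈ 117 MPa (tensile)

Equilibrium of a rigid end plate with no external load gives equal and opposite internal forces ±P in the two members. Since α_{bronze} > α_{titanium alloy}, heating drives the bronze into compression and the titanium alloy into tension.
Compatibility of the two members (thermal + elastic change equal): (α₁ − α₂)ΔT = P·[1/(A₁E₁) + 1/(A₂E₂)].
|α₁ − α₂|·ΔT = 8.8×10⁻⁶ × 180 = 0.001584.
1/(A₁E₁) + 1/(A₂E₂) = 1/(2450×113×10³) + 1/(1425×119×10³) = 9.509×10⁻⁹ N⁻¹.
P = 0.001584 / 9.509×10⁻⁹ = 166600 N = 166.6 kN.
σ_{titanium alloy} = P/A₂ = 166600/1425 = 116.9 MPa, tensile.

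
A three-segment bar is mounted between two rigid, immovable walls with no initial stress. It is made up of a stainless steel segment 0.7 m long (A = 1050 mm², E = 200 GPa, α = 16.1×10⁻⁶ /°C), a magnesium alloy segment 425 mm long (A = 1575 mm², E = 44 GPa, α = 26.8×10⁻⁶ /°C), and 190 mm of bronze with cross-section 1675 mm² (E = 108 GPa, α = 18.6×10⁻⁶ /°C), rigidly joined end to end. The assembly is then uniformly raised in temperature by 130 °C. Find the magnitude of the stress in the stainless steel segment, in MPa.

σ ≈ 308 MPa (compressive)

Free thermal expansion of the whole bar: Σ αᵢΔT Lᵢ = 16.1×10⁻⁶×130×700 + 26.8×10⁻⁶×130×425 + 18.6×10⁻⁶×130×190 = 3.405 mm.
The rigid supports impose zero overall length change; the single axial force P common to all segments must satisfy P Σ Lᵢ/(AᵢEᵢ) = δ_free.
The series flexibility is Σ Lᵢ/(AᵢEᵢ) = 700/(1050×200×10³) + 425/(1575×44×10³) + 190/(1675×108×10³) = 1.052×10⁻⁵ mm/N.
P = 3.405 / 1.052×10⁻⁵ = 323800 N = 323.8 kN, compressive.
σ_{stainless steel} = P / A = 323800 / 1050 = 308.4 MPa.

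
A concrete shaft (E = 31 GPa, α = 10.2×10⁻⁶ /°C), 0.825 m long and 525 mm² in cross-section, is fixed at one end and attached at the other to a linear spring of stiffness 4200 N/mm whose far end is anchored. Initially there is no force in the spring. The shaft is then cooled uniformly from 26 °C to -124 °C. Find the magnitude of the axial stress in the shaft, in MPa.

σ ≈ 8.33 MPa (tensile)

Free thermal contraction: δ_free = αΔT L = 10.2×10⁻⁶ × 150 × 825 = 1.262 mm.
Let P be the tensile force in the spring. The shaft extends elastically by PL/(AE) and the spring stretches by P/k; together these equal δ_free.
So P = δ_free / [L/(AE) + 1/k] = 1.262 / [ 825/(525×31×10³) + 1/(4200) ].
P = 1.262 / 0.0002888 = 4371 N.
σ = P/A = 4371/525 = 8.325 MPa.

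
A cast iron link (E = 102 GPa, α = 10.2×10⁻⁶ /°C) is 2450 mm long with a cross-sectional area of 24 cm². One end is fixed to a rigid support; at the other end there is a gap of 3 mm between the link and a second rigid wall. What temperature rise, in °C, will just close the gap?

ΔT ≈ 120 °C

The gap closes when αΔT L = 3 mm, since the link is still unstressed at that instant.
So ΔT = g/(αL) = 3/(10.2×10⁻⁶ × 2450) = 120 °C.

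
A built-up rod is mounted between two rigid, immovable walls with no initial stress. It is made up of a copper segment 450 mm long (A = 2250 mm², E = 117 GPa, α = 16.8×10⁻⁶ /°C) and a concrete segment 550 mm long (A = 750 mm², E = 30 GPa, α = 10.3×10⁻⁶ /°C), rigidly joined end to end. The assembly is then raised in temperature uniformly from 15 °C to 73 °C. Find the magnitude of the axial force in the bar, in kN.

P ≈ 29.3 kN (compressive)

Free thermal expansion of the whole bar: Σ αᵢΔT Lᵢ = 16.8×10⁻⁶×58×450 + 10.3×10⁻⁶×58×550 = 0.7671 mm.
Since the ends are fixed, an axial force P builds up, equal in every segment, with P · Σ Lᵢ/(AᵢEᵢ) = δ_free.
The series flexibility is Σ Lᵢ/(AᵢEᵢ) = 450/(2250×117×10³) + 550/(750×30×10³) = 2.615×10⁻⁵ mm/N.
Hence P = δ_free / Σ(L/AE) = 0.7671/2.615×10⁻⁵ = 29.33 kN (compressive).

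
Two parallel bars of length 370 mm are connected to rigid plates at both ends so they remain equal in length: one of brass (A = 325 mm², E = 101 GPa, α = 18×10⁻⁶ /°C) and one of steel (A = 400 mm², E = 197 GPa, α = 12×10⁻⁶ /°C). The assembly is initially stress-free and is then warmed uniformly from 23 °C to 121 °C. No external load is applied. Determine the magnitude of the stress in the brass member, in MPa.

Both members must finish at the same length. With the larger α, the brass tends to over-expand; the plates restrain it, putting the brass in compression and the steel in tension. With no external load the two internal forces are equal and opposite, magnitude P.
Equating the net (thermal + elastic) strains gives |α₁ − α₂|·ΔT = P·[1/(A₁E₁) + 1/(A₂E₂)].
|α₁ − α₂|·ΔT = 6×10⁻⁶ × 98 = 0.000588.
1/(A₁E₁) + 1/(A₂E₂) = 1/(325×101×10³) + 1/(400×197×10³) = 4.315×10⁻⁸ N⁻¹.
So P = 0.000588 / 4.315×10⁻⁸ = 13.63 kN.
σ_{brass} = P/A₁ = 13630/325 = 41.92 MPa, compressive.

σ ≈ 41.9 MPa (compressive)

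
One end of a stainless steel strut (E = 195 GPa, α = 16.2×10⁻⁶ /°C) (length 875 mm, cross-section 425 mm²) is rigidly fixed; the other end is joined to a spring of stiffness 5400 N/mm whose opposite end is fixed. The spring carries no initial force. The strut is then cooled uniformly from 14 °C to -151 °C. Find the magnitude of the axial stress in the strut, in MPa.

If the spring were absent the strut would shorten by αΔT L = 16.2×10⁻⁶ × 165 × 875 = 2.339 mm.
Let P be the tensile force in the spring. The strut extends elastically by PL/(AE) and the spring stretches by P/k; together these equal δ_free.
P [ L/(AE) + 1/k ] = δ_free → P [ 875/(425×195×10³) + 1/(5400) ] = 2.339.
P = 2.339 / 0.0001957 = 11950 N.
σ = P/A = 11950/425 = 28.11 MPa.

σ ≈ 28.1 MPa (tensile)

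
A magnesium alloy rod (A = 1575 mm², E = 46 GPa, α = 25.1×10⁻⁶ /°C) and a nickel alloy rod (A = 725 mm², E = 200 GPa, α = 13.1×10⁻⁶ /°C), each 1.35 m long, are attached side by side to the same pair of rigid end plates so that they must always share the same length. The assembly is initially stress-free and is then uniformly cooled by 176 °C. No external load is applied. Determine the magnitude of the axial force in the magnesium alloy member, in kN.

P ≈ 102 kN (tensile in the magnesium alloy)

The magnesium alloy has the larger α, so on cooling it would change length more than the nickel alloy if both were free. The rigid plates force a common final length, so the magnesium alloy is put into tension and the nickel alloy into compression, with equal and opposite forces P (no external load).
Setting the final lengths equal and cancelling L: (α₁ − α₂)ΔT = P/(A₁E₁) + P/(A₂E₂).
|α₁ − α₂|·ΔT = 12×10⁻⁶ × 176 = 0.002112.
1/(A₁E₁) + 1/(A₂E₂) = 1/(1575×46×10³) + 1/(725×200×10³) = 2.07×10⁻⁸ N⁻¹.
So P = 0.002112 / 2.07×10⁻⁸ = 102 kN.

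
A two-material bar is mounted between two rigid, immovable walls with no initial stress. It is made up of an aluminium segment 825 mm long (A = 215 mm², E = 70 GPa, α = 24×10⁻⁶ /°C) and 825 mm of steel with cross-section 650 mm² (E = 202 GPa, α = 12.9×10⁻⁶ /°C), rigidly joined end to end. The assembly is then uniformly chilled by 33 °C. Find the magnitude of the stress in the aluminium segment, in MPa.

If the supports were absent, the total length change would be Σ αᵢΔT Lᵢ = 24×10⁻⁶×33×825 + 12.9×10⁻⁶×33×825 = 1.005 mm.
The rigid supports impose zero overall length change; the single axial force P common to all segments must satisfy P Σ Lᵢ/(AᵢEᵢ) = δ_free.
The series flexibility is Σ Lᵢ/(AᵢEᵢ) = 825/(215×70×10³) + 825/(650×202×10³) = 6.11×10⁻⁵ mm/N.
P = 1.005 / 6.11×10⁻⁵ = 16440 N = 16.44 kN, tensile.
σ_{aluminium} = P / A = 16440 / 215 = 76.47 MPa.

σ ≈ 76.5 MPa (tensile)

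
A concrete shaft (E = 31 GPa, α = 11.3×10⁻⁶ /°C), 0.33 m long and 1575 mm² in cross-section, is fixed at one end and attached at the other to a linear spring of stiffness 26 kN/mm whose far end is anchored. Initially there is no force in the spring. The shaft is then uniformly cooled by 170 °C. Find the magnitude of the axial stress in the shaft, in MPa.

σ ≈ 8.9 MPa (tensile)

If the spring were absent the shaft would shorten by αΔT L = 11.3×10⁻⁶ × 170 × 330 = 0.6339 mm.
Let P be the tensile force in the spring. The shaft extends elastically by PL/(AE) and the spring stretches by P/k; together these equal δ_free.
So P = δ_free / [L/(AE) + 1/k] = 0.6339 / [ 330/(1575×31×10³) + 1/(26×10³) ].
P = 0.6339 / 4.522×10⁻⁵ = 14020 N.
σ = P/A = 14020/1575 = 8.901 MPa.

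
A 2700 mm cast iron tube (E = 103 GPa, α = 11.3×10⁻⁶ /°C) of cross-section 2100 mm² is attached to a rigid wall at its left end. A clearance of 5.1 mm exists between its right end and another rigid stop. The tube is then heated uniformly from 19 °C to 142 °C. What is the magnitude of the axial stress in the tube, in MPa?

Unrestrained expansion: δ_free = αΔT L = 11.3×10⁻⁶ × 123 × 2700 = 3.753 mm.
Since δ_free = 3.75 mm is less than the 5.1 mm gap, the tube never touches the wall. No axial force develops.

σ ≈ 0 MPa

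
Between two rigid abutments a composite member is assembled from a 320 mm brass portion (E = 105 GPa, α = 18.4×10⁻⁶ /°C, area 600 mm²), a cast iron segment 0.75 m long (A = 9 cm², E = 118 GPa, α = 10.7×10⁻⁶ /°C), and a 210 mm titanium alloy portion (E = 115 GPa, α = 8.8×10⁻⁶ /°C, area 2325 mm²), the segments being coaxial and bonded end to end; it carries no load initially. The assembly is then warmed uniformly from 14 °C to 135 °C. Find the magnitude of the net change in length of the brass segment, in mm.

|ΔL| ≈ 0.0369 mm

Free thermal expansion of the whole bar: Σ αᵢΔT Lᵢ = 18.4×10⁻⁶×121×320 + 10.7×10⁻⁶×121×750 + 8.8×10⁻⁶×121×210 = 1.907 mm.
The rigid supports impose zero overall length change; the single axial force P common to all segments must satisfy P Σ Lᵢ/(AᵢEᵢ) = δ_free.
The series flexibility is Σ Lᵢ/(AᵢEᵢ) = 320/(600×105×10³) + 750/(900×118×10³) + 210/(2325×115×10³) = 1.293×10⁻⁵ mm/N.
So P = 1.907 / 1.293×10⁻⁵ = 147.5 kN, compressive.
For the brass segment, free thermal change = 18.4×10⁻⁶×121×320 = 0.7124 mm and elastic change from P = 147500×320/(600×105×10³) = 0.7493 mm; these oppose, so the net change is 0.0369 mm (segment shortens).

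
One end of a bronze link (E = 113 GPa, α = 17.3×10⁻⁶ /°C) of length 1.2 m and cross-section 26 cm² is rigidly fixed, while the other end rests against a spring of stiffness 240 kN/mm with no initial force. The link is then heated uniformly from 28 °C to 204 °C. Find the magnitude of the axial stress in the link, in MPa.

σ ≈ 170 MPa (compressive)

Free thermal expansion: δ_free = αΔT L = 17.3×10⁻⁶ × 176 × 1200 = 3.654 mm.
With a force P in the spring, the elastic change of the link is PL/(AE) and that of the spring is P/k; compatibility requires their sum to equal δ_free.
P [ L/(AE) + 1/k ] = δ_free → P [ 1200/(2600×113×10³) + 1/(240×10³) ] = 3.654.
P = 3.654 / 8.251×10⁻⁶ = 442800 N.
σ = P/A = 442800/2600 = 170.3 MPa.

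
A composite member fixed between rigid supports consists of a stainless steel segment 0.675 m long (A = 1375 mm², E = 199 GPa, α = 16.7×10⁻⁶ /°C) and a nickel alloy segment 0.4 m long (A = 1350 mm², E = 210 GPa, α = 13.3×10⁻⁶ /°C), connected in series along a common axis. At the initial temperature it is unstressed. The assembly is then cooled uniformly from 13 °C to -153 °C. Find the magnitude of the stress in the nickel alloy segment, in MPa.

σ ≈ 526 MPa (tensile)

Free thermal contraction of the whole bar: Σ αᵢΔT Lᵢ = 16.7×10⁻⁶×166×675 + 13.3×10⁻⁶×166×400 = 2.754 mm.
The walls prevent any net length change, so an axial force P (same in every segment) develops. Compatibility: P · Σ Lᵢ/(AᵢEᵢ) = δ_free.
The series flexibility is Σ Lᵢ/(AᵢEᵢ) = 675/(1375×199×10³) + 400/(1350×210×10³) = 3.878×10⁻⁶ mm/N.
P = 2.754 / 3.878×10⁻⁶ = 710300 N = 710.3 kN, tensile.
σ_{nickel alloy} = P / A = 710300 / 1350 = 526.1 MPa.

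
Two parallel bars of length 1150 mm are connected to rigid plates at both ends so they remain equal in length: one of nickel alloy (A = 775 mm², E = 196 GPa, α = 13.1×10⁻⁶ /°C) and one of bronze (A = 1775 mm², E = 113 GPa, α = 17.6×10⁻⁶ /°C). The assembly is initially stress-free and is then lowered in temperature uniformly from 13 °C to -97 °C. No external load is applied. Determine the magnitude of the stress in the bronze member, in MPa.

σ ≈ 24.1 MPa (tensile)

Both members must finish at the same length. With the larger α, the bronze tends to over-contract; the plates restrain it, putting the bronze in tension and the nickel alloy in compression. With no external load the two internal forces are equal and opposite, magnitude P.
Equating the net (thermal + elastic) strains gives |α₁ − α₂|·ΔT = P·[1/(A₁E₁) + 1/(A₂E₂)].
|α₁ − α₂|·ΔT = 4.5×10⁻⁶ × 110 = 0.000495.
1/(A₁E₁) + 1/(A₂E₂) = 1/(775×196×10³) + 1/(1775×113×10³) = 1.157×10⁻⁸ N⁻¹.
P = 0.000495 / 1.157×10⁻⁸ = 42790 N = 42.79 kN.
σ_{bronze} = P/A₂ = 42790/1775 = 24.11 MPa, tensile.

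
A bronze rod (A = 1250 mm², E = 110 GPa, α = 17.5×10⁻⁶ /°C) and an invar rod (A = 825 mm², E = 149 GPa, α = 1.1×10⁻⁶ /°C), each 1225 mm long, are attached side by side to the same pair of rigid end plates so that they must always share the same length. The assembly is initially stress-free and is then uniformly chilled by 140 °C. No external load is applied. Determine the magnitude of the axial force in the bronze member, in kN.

P ≈ 149 kN (tensile in the bronze)

The bronze has the larger α, so on cooling it would change length more than the invar if both were free. The rigid plates force a common final length, so the bronze is put into tension and the invar into compression, with equal and opposite forces P (no external load).
Compatibility of the two members (thermal + elastic change equal): (α₁ − α₂)ΔT = P·[1/(A₁E₁) + 1/(A₂E₂)].
|α₁ − α₂|·ΔT = 16.4×10⁻⁶ × 140 = 0.002296.
1/(A₁E₁) + 1/(A₂E₂) = 1/(1250×110×10³) + 1/(825×149×10³) = 1.541×10⁻⁸ N⁻¹.
So P = 0.002296 / 1.541×10⁻⁸ = 149 kN.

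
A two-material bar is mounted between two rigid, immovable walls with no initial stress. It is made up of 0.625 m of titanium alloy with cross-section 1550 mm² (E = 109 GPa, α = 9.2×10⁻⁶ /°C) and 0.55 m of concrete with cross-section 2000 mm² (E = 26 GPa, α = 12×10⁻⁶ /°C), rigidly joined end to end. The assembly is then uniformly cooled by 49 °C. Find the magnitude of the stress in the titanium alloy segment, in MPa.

σ ≈ 27.3 MPa (tensile)

With the walls removed the bar would change length by δ_free = Σ αᵢΔT Lᵢ = 9.2×10⁻⁶×49×625 + 12×10⁻⁶×49×550 = 0.6051 mm.
The rigid supports impose zero overall length change; the single axial force P common to all segments must satisfy P Σ Lᵢ/(AᵢEᵢ) = δ_free.
Σ Lᵢ/(AᵢEᵢ) = 625/(1550×109×10³) + 550/(2000×26×10³) = 1.428×10⁻⁵ mm/N.
P = 0.6051 / 1.428×10⁻⁵ = 42390 N = 42.39 kN, tensile.
σ_{titanium alloy} = P / A = 42390 / 1550 = 27.35 MPa.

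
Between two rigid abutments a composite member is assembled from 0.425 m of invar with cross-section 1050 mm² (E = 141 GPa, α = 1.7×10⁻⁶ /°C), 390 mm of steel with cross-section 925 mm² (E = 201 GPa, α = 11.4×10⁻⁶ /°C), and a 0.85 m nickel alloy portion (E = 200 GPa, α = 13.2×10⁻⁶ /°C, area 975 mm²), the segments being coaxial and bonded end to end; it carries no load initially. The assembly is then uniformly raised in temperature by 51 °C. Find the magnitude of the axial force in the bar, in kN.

P ≈ 89.6 kN (compressive)

If the supports were absent, the total length change would be Σ αᵢΔT Lᵢ = 1.7×10⁻⁶×51×425 + 11.4×10⁻⁶×51×390 + 13.2×10⁻⁶×51×850 = 0.8358 mm.
Since the ends are fixed, an axial force P builds up, equal in every segment, with P · Σ Lᵢ/(AᵢEᵢ) = δ_free.
The series flexibility is Σ Lᵢ/(AᵢEᵢ) = 425/(1050×141×10³) + 390/(925×201×10³) + 850/(975×200×10³) = 9.327×10⁻⁶ mm/N.
P = 0.8358 / 9.327×10⁻⁶ = 89610 N = 89.61 kN, compressive.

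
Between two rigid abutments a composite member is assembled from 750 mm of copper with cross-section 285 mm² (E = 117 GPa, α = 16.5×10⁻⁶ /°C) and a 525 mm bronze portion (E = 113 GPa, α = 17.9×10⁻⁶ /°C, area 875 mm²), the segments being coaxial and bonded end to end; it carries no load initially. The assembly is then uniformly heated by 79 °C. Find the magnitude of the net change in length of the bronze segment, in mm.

|ΔL| ≈ 0.414 mm

If the supports were absent, the total length change would be Σ αᵢΔT Lᵢ = 16.5×10⁻⁶×79×750 + 17.9×10⁻⁶×79×525 = 1.72 mm.
The rigid supports impose zero overall length change; the single axial force P common to all segments must satisfy P Σ Lᵢ/(AᵢEᵢ) = δ_free.
The series flexibility is Σ Lᵢ/(AᵢEᵢ) = 750/(285×117×10³) + 525/(875×113×10³) = 2.78×10⁻⁵ mm/N.
P = 1.72 / 2.78×10⁻⁵ = 61870 N = 61.87 kN, compressive.
For the bronze segment, free thermal change = 17.9×10⁻⁶×79×525 = 0.7424 mm and elastic change from P = 61870×525/(875×113×10³) = 0.3285 mm; these oppose, so the net change is 0.414 mm (segment lengthens).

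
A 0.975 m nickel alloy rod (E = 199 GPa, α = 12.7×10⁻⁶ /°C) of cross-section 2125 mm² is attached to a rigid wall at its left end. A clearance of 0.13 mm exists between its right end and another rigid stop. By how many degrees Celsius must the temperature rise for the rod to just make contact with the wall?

ΔT ≈ 10.5 °C

Contact occurs when the free expansion equals the gap: αΔT L = 0.13 mm.
So ΔT = g/(αL) = 0.13/(12.7×10⁻⁶ × 975) = 10.5 °C.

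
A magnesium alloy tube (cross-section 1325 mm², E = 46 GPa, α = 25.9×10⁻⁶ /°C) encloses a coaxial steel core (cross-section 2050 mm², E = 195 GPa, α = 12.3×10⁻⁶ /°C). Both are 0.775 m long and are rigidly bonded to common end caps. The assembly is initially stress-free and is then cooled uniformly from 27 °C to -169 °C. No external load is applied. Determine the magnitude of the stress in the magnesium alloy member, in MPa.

σ ≈ 106 MPa (tensile)

Both members must finish at the same length. With the larger α, the magnesium alloy tends to over-contract; the plates restrain it, putting the magnesium alloy in tension and the steel in compression. With no external load the two internal forces are equal and opposite, magnitude P.
Equating the net (thermal + elastic) strains gives |α₁ − α₂|·ΔT = P·[1/(A₁E₁) + 1/(A₂E₂)].
|α₁ − α₂|·ΔT = 13.6×10⁻⁶ × 196 = 0.002666.
1/(A₁E₁) + 1/(A₂E₂) = 1/(1325×46×10³) + 1/(2050×195×10³) = 1.891×10⁻⁸ N⁻¹.
So P = 0.002666 / 1.891×10⁻⁸ = 141 kN.
σ_{magnesium alloy} = P/A₁ = 141000/1325 = 106.4 MPa, tensile.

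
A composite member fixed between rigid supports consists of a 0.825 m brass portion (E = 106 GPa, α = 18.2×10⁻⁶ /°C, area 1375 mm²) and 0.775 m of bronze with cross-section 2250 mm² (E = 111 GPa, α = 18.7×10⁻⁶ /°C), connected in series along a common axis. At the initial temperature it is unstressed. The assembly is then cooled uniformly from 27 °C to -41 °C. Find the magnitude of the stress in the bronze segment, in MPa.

σ ≈ 102 MPa (tensile)

If the supports were absent, the total length change would be Σ αᵢΔT Lᵢ = 18.2×10⁻⁶×68×825 + 18.7×10⁻⁶×68×775 = 2.007 mm.
The rigid supports impose zero overall length change; the single axial force P common to all segments must satisfy P Σ Lᵢ/(AᵢEᵢ) = δ_free.
Σ Lᵢ/(AᵢEᵢ) = 825/(1375×106×10³) + 775/(2250×111×10³) = 8.763×10⁻⁶ mm/N.
So P = 2.007 / 8.763×10⁻⁶ = 229 kN, tensile.
σ_{bronze} = P / A = 229000 / 2250 = 101.8 MPa.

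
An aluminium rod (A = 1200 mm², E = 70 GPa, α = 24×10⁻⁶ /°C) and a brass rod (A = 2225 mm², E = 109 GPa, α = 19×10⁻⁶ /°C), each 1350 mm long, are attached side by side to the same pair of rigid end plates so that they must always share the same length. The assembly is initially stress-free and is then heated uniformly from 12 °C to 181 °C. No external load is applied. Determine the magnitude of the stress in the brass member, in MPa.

σ ≈ 23.7 MPa (tensile)

The aluminium has the larger α, so on heating it would change length more than the brass if both were free. The rigid plates force a common final length, so the aluminium is put into compression and the brass into tension, with equal and opposite forces P (no external load).
Equating the net (thermal + elastic) strains gives |α₁ − α₂|·ΔT = P·[1/(A₁E₁) + 1/(A₂E₂)].
|α₁ − α₂|·ΔT = 5×10⁻⁶ × 169 = 0.000845.
1/(A₁E₁) + 1/(A₂E₂) = 1/(1200×70×10³) + 1/(2225×109×10³) = 1.603×10⁻⁸ N⁻¹.
P = 0.000845 / 1.603×10⁻⁸ = 52720 N = 52.72 kN.
σ_{brass} = P/A₂ = 52720/2225 = 23.69 MPa, tensile.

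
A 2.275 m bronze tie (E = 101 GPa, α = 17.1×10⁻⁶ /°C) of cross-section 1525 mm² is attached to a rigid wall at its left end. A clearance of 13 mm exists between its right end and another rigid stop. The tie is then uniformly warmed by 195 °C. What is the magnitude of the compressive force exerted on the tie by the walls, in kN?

Unrestrained expansion: δ_free = αΔT L = 17.1×10⁻⁶ × 195 × 2275 = 7.586 mm.
This is smaller than the 13 mm clearance, so the tie expands freely without reaching the stop — the stress is zero.

P ≈ 0 kN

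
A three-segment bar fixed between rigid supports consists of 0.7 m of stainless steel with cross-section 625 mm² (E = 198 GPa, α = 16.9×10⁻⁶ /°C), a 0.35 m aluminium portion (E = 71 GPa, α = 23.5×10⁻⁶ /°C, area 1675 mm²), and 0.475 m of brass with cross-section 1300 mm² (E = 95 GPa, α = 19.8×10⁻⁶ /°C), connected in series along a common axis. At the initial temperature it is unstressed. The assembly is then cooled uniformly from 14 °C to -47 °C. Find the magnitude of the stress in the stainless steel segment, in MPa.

σ ≈ 231 MPa (tensile)

If the supports were absent, the total length change would be Σ αᵢΔT Lᵢ = 16.9×10⁻⁶×61×700 + 23.5×10⁻⁶×61×350 + 19.8×10⁻⁶×61×475 = 1.797 mm.
Since the ends are fixed, an axial force P builds up, equal in every segment, with P · Σ Lᵢ/(AᵢEᵢ) = δ_free.
The series flexibility is Σ Lᵢ/(AᵢEᵢ) = 700/(625×198×10³) + 350/(1675×71×10³) + 475/(1300×95×10³) = 1.245×10⁻⁵ mm/N.
So P = 1.797 / 1.245×10⁻⁵ = 144.4 kN, tensile.
σ_{stainless steel} = P / A = 144400 / 625 = 231 MPa.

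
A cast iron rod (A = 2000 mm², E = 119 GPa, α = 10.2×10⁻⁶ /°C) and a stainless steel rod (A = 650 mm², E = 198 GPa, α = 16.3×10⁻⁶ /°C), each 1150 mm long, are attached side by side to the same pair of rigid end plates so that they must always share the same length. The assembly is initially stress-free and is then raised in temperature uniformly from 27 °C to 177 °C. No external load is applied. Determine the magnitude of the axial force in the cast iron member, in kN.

P ≈ 76.4 kN (tensile in the cast iron)

Both members must finish at the same length. With the larger α, the stainless steel tends to over-expand; the plates restrain it, putting the stainless steel in compression and the cast iron in tension. With no external load the two internal forces are equal and opposite, magnitude P.
Compatibility of the two members (thermal + elastic change equal): (α₁ − α₂)ΔT = P·[1/(A₁E₁) + 1/(A₂E₂)].
|α₁ − α₂|·ΔT = 6.1×10⁻⁶ × 150 = 0.000915.
1/(A₁E₁) + 1/(A₂E₂) = 1/(2000×119×10³) + 1/(650×198×10³) = 1.197×10⁻⁸ N⁻¹.
So P = 0.000915 / 1.197×10⁻⁸ = 76.43 kN.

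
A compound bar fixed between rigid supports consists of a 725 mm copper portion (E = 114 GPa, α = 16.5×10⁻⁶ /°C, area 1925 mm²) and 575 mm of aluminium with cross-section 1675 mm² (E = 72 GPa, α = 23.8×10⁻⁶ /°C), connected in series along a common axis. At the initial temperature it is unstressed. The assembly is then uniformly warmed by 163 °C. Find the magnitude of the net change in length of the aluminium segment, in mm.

|ΔL| ≈ 0.239 mm

Free thermal expansion of the whole bar: Σ αᵢΔT Lᵢ = 16.5×10⁻⁶×163×725 + 23.8×10⁻⁶×163×575 = 4.181 mm.
The walls prevent any net length change, so an axial force P (same in every segment) develops. Compatibility: P · Σ Lᵢ/(AᵢEᵢ) = δ_free.
Σ Lᵢ/(AᵢEᵢ) = 725/(1925×114×10³) + 575/(1675×72×10³) = 8.072×10⁻⁶ mm/N.
So P = 4.181 / 8.072×10⁻⁶ = 517.9 kN, compressive.
For the aluminium segment, free thermal change = 23.8×10⁻⁶×163×575 = 2.231 mm and elastic change from P = 517900×575/(1675×72×10³) = 2.469 mm; these oppose, so the net change is 0.239 mm (segment shortens).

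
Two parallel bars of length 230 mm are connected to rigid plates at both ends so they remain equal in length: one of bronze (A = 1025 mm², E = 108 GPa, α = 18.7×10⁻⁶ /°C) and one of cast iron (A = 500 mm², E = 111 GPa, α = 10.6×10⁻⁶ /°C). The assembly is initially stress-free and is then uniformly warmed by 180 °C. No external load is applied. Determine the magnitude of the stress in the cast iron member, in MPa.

σ ≈ 108 MPa (tensile)

Equilibrium of a rigid end plate with no external load gives equal and opposite internal forces ±P in the two members. Since α_{bronze} > α_{cast iron}, heating drives the bronze into compression and the cast iron into tension.
Compatibility of the two members (thermal + elastic change equal): (α₁ − α₂)ΔT = P·[1/(A₁E₁) + 1/(A₂E₂)].
|α₁ − α₂|·ΔT = 8.1×10⁻⁶ × 180 = 0.001458.
1/(A₁E₁) + 1/(A₂E₂) = 1/(1025×108×10³) + 1/(500×111×10³) = 2.705×10⁻⁸ N⁻¹.
So P = 0.001458 / 2.705×10⁻⁸ = 53.9 kN.
σ_{cast iron} = P/A₂ = 53900/500 = 107.8 MPa, tensile.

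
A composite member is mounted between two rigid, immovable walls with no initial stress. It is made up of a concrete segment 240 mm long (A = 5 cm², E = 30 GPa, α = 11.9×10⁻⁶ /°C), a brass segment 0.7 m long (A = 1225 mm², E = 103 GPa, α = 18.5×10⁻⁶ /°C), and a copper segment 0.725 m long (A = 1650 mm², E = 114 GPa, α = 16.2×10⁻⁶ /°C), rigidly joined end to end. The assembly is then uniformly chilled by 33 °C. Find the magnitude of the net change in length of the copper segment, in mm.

With the walls removed the bar would change length by δ_free = Σ αᵢΔT Lᵢ = 11.9×10⁻⁶×33×240 + 18.5×10⁻⁶×33×700 + 16.2×10⁻⁶×33×725 = 0.9092 mm.
The walls prevent any net length change, so an axial force P (same in every segment) develops. Compatibility: P · Σ Lᵢ/(AᵢEᵢ) = δ_free.
Σ Lᵢ/(AᵢEᵢ) = 240/(500×30×10³) + 700/(1225×103×10³) + 725/(1650×114×10³) = 2.54×10⁻⁵ mm/N.
Hence P = δ_free / Σ(L/AE) = 0.9092/2.54×10⁻⁵ = 35.79 kN (tensile).
For the copper segment, free thermal change = 16.2×10⁻⁶×33×725 = 0.3876 mm and elastic change from P = 35790×725/(1650×114×10³) = 0.138 mm; these oppose, so the net change is 0.25 mm (segment shortens).

|ΔL| ≈ 0.25 mm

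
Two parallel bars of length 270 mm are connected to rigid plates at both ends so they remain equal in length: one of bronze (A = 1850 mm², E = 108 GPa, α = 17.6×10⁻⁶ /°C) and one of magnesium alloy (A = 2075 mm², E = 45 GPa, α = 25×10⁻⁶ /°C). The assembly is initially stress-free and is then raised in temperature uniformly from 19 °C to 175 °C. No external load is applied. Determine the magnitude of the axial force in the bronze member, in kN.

P ≈ 73.5 kN (tensile in the bronze)

Both members must finish at the same length. With the larger α, the magnesium alloy tends to over-expand; the plates restrain it, putting the magnesium alloy in compression and the bronze in tension. With no external load the two internal forces are equal and opposite, magnitude P.
Compatibility of the two members (thermal + elastic change equal): (α₁ − α₂)ΔT = P·[1/(A₁E₁) + 1/(A₂E₂)].
|α₁ − α₂|·ΔT = 7.4×10⁻⁶ × 156 = 0.001154.
1/(A₁E₁) + 1/(A₂E₂) = 1/(1850×108×10³) + 1/(2075×45×10³) = 1.571×10⁻⁸ N⁻¹.
P = 0.001154 / 1.571×10⁻⁸ = 73460 N = 73.46 kN.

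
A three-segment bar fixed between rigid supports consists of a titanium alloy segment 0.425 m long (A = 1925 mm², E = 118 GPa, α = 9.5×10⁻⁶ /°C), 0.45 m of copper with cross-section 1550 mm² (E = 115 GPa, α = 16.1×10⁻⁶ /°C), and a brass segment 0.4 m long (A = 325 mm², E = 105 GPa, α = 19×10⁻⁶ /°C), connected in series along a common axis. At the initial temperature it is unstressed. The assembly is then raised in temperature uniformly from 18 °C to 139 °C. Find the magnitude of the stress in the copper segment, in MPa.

σ ≈ 91.5 MPa (compressive)

Free thermal expansion of the whole bar: Σ αᵢΔT Lᵢ = 9.5×10⁻⁶×121×425 + 16.1×10⁻⁶×121×450 + 19×10⁻⁶×121×400 = 2.285 mm.
The walls prevent any net length change, so an axial force P (same in every segment) develops. Compatibility: P · Σ Lᵢ/(AᵢEᵢ) = δ_free.
The series flexibility is Σ Lᵢ/(AᵢEᵢ) = 425/(1925×118×10³) + 450/(1550×115×10³) + 400/(325×105×10³) = 1.612×10⁻⁵ mm/N.
Hence P = δ_free / Σ(L/AE) = 2.285/1.612×10⁻⁵ = 141.8 kN (compressive).
σ_{copper} = P / A = 141800 / 1550 = 91.46 MPa.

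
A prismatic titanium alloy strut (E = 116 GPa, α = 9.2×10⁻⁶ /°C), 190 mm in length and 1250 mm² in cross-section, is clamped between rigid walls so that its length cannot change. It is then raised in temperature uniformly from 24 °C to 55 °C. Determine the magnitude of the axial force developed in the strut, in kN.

With zero net strain, σ = E·αΔT = 116 GPa × 9.2×10⁻⁶ × 31 = 33.08 MPa.
P = AEαΔT = 1250 × 116×10³ × 9.2×10⁻⁶ × 31 = 41.35 kN (compressive).

P ≈ 41.4 kN (compressive)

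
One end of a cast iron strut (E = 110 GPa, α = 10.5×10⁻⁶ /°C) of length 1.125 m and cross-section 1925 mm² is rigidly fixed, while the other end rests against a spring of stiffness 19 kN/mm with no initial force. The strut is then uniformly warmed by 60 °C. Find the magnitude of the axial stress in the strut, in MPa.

If the spring were absent the strut would lengthen by αΔT L = 10.5×10⁻⁶ × 60 × 1125 = 0.7087 mm.
Let P be the compressive force at the spring. The strut shortens elastically by PL/(AE) and the spring compresses by P/k; together these equal δ_free.
So P = δ_free / [L/(AE) + 1/k] = 0.7087 / [ 1125/(1925×110×10³) + 1/(19×10³) ].
P = 0.7087 / 5.794×10⁻⁵ = 12230 N.
σ = P/A = 12230/1925 = 6.354 MPa.

σ ≈ 6.35 MPa (compressive)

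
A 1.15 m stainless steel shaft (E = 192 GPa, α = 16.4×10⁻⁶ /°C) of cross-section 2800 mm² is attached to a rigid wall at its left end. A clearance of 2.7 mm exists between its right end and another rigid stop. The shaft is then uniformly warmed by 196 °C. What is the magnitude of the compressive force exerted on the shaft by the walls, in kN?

If the wall were absent the shaft would grow by αΔT L = 16.4×10⁻⁶ × 196 × 1150 = 3.697 mm.
This exceeds the 2.7 mm gap, so the wall pushes back. The portion of expansion that must be recovered elastically is δ_free − gap = 3.697 − 2.7 = 0.9966 mm.
So σ = E(δ_free − g)/L = 192×10³ × 0.9966/1150 = 166.4 MPa.
Force on the wall = σA = 166.4 × 2800 mm² = 465.9 kN.

P ≈ 466 kN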